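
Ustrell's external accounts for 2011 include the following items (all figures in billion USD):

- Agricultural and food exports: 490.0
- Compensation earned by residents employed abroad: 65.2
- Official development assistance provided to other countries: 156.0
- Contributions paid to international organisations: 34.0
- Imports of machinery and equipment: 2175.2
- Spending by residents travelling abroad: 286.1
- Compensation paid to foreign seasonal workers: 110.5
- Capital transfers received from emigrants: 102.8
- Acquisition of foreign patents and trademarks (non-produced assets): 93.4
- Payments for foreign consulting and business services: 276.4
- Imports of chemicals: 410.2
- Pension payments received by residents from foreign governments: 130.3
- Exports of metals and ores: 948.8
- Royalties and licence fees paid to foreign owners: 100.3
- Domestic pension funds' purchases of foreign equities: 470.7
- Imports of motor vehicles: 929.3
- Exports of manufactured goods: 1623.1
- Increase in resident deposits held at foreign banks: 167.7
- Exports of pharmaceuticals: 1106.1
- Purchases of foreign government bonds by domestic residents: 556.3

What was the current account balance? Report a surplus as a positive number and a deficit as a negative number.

Goods: 1623.1 - 2175.2 + 490.0 + 948.8 - 410.2 + 1106.1 - 929.3 = 653.3
Services: -100.3 - 276.4 - 286.1 = -662.8
Primary income: 65.2 - 110.5 = -45.3
Secondary income: -34.0 - 156.0 + 130.3 = -59.7
Current account = 653.3 + (-662.8) + (-45.3) + (-59.7) = -114.5
(Excluded from the current account — capital account: capital transfers received from emigrants 102.8, acquisition of foreign patents and trademarks (non-produced assets) 93.4; financial account: domestic pension funds' purchases of foreign equities 470.7, increase in resident deposits held at foreign banks 167.7, purchases of foreign government bonds by domestic residents 556.3.)

-114.5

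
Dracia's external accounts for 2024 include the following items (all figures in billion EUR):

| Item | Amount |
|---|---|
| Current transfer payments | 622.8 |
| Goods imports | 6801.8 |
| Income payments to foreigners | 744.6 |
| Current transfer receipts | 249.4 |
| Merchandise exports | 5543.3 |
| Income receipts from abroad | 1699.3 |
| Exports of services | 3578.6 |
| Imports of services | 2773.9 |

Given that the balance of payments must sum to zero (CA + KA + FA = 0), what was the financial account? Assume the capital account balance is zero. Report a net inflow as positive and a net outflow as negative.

Goods balance = 5543.3 - 6801.8 = -1258.5
Services balance = 3578.6 - 2773.9 = 804.7
Trade balance (goods + services) = -1258.5 + 804.7 = -453.8
Net primary income = 1699.3 - 744.6 = 954.7
Net secondary income = 249.4 - 622.8 = -373.4
Current account = -453.8 + 954.7 + (-373.4) = 127.5
Financial account = -(127.5) = -127.5

-127.5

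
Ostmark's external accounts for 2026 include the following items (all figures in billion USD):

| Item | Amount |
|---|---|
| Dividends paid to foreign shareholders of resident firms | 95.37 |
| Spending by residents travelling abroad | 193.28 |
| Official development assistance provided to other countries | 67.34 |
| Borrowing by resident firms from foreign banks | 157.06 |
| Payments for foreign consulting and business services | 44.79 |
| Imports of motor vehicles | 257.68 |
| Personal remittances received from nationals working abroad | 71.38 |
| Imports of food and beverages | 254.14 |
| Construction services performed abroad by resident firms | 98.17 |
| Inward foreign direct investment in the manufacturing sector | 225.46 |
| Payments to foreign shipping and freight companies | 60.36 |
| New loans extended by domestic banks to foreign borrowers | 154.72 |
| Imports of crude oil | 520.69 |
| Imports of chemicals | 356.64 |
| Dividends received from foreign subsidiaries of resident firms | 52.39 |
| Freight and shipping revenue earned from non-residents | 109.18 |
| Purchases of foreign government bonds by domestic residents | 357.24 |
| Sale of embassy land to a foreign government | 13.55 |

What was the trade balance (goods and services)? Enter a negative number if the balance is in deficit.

-1480.23

Goods: -356.64 - 520.69 - 254.14 - 257.68 = -1389.15
Services: 109.18 - 44.79 - 193.28 + 98.17 - 60.36 = -91.08
Trade balance = -1389.15 + (-91.08) = -1480.23
(Excluded from the trade balance — primary income: dividends paid to foreign shareholders of resident firms 95.37, dividends received from foreign subsidiaries of resident firms 52.39; secondary income: official development assistance provided to other countries 67.34, personal remittances received from nationals working abroad 71.38; financial account: borrowing by resident firms from foreign banks 157.06, inward foreign direct investment in the manufacturing sector 225.46, new loans extended by domestic banks to foreign borrowers 154.72, purchases of foreign government bonds by domestic residents 357.24; capital account: sale of embassy land to a foreign government 13.55.)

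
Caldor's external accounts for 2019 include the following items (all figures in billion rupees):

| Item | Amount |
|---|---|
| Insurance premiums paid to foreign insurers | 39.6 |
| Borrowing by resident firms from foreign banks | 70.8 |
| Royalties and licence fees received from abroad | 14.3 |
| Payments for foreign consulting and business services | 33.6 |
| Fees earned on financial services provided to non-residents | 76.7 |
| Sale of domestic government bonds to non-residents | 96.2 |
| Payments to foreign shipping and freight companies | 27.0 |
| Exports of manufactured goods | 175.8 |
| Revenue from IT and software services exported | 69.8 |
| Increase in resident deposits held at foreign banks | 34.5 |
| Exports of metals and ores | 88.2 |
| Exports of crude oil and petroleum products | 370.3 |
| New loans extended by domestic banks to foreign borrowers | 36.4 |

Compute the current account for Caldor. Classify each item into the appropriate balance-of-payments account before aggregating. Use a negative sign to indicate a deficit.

694.9

Goods: 370.3 + 175.8 + 88.2 = 634.3
Services: 69.8 - 27.0 - 33.6 - 39.6 + 76.7 + 14.3 = 60.6
Current account = 634.3 + 60.6 = 694.9
(Excluded from the current account — financial account: borrowing by resident firms from foreign banks 70.8, sale of domestic government bonds to non-residents 96.2, increase in resident deposits held at foreign banks 34.5, new loans extended by domestic banks to foreign borrowers 36.4.)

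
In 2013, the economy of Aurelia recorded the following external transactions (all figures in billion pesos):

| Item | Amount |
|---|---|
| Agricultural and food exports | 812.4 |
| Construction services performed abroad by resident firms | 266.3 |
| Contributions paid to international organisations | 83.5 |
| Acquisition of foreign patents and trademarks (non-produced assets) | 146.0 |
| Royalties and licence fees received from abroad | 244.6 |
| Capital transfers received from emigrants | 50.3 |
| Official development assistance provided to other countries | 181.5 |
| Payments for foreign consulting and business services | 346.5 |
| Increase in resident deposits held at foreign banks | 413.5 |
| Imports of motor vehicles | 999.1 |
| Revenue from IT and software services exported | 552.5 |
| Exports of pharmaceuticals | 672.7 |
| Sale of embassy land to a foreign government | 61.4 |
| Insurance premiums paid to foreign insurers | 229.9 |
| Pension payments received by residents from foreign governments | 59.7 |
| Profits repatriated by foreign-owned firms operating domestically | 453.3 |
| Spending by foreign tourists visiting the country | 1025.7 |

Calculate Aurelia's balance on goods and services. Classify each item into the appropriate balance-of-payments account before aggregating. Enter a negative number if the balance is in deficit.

1998.7

Goods: 672.7 + 812.4 - 999.1 = 486.0
Services: -229.9 + 244.6 + 1025.7 - 346.5 + 266.3 + 552.5 = 1512.7
Trade balance = 486.0 + 1512.7 = 1998.7
(Excluded from the trade balance — secondary income: contributions paid to international organisations 83.5, official development assistance provided to other countries 181.5, pension payments received by residents from foreign governments 59.7; capital account: acquisition of foreign patents and trademarks (non-produced assets) 146.0, capital transfers received from emigrants 50.3, sale of embassy land to a foreign government 61.4; financial account: increase in resident deposits held at foreign banks 413.5; primary income: profits repatriated by foreign-owned firms operating domestically 453.3.)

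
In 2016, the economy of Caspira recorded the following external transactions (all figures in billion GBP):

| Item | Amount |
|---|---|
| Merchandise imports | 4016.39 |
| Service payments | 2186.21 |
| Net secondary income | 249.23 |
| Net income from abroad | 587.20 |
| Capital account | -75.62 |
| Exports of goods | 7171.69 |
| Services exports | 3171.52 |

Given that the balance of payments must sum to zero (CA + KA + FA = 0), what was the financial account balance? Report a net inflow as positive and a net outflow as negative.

-4901.42

Goods balance = 7171.69 - 4016.39 = 3155.30
Services balance = 3171.52 - 2186.21 = 985.31
Trade balance (goods + services) = 3155.30 + 985.31 = 4140.61
Net primary income = 587.20
Net secondary income = 249.23
Current account = 4140.61 + 587.20 + 249.23 = 4977.04
Financial account = -(4977.04 + (-75.62)) = -4901.42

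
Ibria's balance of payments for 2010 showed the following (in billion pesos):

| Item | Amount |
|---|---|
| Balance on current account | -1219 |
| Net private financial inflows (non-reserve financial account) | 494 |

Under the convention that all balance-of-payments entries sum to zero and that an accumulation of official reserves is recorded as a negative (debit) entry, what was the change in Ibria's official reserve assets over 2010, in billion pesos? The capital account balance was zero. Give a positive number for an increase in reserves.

Official reserve transactions balance = -((-1219) + 494) = 725
An accumulation of reserves is recorded as a debit (negative entry), so the change in the stock of reserves is the negative of that balance.
Change in official reserves = -(725) = -725

-725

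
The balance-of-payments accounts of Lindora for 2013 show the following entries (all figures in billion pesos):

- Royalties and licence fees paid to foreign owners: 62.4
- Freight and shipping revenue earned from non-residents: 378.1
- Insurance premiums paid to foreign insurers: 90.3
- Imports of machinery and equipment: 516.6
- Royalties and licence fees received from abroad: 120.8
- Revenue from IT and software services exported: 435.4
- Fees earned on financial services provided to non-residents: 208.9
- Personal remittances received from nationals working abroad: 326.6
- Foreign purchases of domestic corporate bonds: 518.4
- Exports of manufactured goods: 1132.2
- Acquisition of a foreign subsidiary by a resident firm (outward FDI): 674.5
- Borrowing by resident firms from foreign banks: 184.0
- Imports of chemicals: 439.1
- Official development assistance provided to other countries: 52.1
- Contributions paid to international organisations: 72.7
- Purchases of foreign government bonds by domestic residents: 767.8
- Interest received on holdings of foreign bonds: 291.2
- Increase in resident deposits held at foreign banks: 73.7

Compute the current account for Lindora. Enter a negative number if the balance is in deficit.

1660.0

Goods: 1132.2 - 439.1 - 516.6 = 176.5
Services: 378.1 + 435.4 - 62.4 + 120.8 + 208.9 - 90.3 = 990.5
Primary income: 291.2
Secondary income: -72.7 + 326.6 - 52.1 = 201.8
Current account = 176.5 + 990.5 + 291.2 + 201.8 = 1660.0
(Excluded from the current account — financial account: foreign purchases of domestic corporate bonds 518.4, acquisition of a foreign subsidiary by a resident firm (outward FDI) 674.5, borrowing by resident firms from foreign banks 184.0, purchases of foreign government bonds by domestic residents 767.8, increase in resident deposits held at foreign banks 73.7.)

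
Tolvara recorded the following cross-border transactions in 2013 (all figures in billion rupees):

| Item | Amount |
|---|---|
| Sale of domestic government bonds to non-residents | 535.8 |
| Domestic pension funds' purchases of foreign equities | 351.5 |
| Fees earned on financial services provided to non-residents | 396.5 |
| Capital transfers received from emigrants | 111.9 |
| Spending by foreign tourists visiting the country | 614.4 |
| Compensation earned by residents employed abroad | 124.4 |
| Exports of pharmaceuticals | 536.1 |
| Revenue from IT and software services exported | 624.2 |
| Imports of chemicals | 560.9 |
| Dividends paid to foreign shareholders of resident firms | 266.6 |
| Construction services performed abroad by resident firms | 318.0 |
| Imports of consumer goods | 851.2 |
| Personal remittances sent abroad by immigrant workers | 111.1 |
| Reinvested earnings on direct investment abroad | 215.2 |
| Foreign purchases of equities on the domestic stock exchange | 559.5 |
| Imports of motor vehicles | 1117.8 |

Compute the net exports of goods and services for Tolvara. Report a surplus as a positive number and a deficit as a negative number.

Goods: -851.2 - 1117.8 + 536.1 - 560.9 = -1993.8
Services: 318.0 + 396.5 + 624.2 + 614.4 = 1953.1
Trade balance = -1993.8 + 1953.1 = -40.7
(Excluded from the trade balance — financial account: sale of domestic government bonds to non-residents 535.8, domestic pension funds' purchases of foreign equities 351.5, foreign purchases of equities on the domestic stock exchange 559.5; capital account: capital transfers received from emigrants 111.9; primary income: compensation earned by residents employed abroad 124.4, dividends paid to foreign shareholders of resident firms 266.6, reinvested earnings on direct investment abroad 215.2; secondary income: personal remittances sent abroad by immigrant workers 111.1.)

-40.7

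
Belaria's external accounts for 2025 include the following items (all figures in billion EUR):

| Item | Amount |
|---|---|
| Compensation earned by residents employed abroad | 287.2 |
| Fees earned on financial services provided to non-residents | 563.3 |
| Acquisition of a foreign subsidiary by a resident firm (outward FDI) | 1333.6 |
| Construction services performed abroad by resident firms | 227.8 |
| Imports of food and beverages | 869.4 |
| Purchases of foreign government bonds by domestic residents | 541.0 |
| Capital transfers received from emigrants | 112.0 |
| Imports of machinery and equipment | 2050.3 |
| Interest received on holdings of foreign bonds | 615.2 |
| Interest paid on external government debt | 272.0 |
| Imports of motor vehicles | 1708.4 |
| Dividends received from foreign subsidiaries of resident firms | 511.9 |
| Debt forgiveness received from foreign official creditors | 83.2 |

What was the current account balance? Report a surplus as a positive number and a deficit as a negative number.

Goods: -2050.3 - 1708.4 - 869.4 = -4628.1
Services: 563.3 + 227.8 = 791.1
Primary income: 287.2 + 511.9 - 272.0 + 615.2 = 1142.3
Current account = (-4628.1) + 791.1 + 1142.3 = -2694.7
(Excluded from the current account — financial account: acquisition of a foreign subsidiary by a resident firm (outward FDI) 1333.6, purchases of foreign government bonds by domestic residents 541.0; capital account: capital transfers received from emigrants 112.0, debt forgiveness received from foreign official creditors 83.2.)

-2694.7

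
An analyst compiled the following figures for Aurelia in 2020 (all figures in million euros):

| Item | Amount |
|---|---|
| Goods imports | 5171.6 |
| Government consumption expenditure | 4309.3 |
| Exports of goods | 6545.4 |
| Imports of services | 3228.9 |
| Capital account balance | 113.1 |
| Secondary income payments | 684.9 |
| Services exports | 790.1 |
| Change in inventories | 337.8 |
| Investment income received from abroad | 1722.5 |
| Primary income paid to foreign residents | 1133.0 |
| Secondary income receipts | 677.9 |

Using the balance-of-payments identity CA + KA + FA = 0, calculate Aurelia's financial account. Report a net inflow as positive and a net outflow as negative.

Goods balance = 6545.4 - 5171.6 = 1373.8
Services balance = 790.1 - 3228.9 = -2438.8
Trade balance (goods + services) = 1373.8 + (-2438.8) = -1065.0
Net primary income = 1722.5 - 1133.0 = 589.5
Net secondary income = 677.9 - 684.9 = -7.0
Current account = -1065.0 + 589.5 + (-7.0) = -482.5
Financial account = -(-482.5 + 113.1) = 369.4

369.4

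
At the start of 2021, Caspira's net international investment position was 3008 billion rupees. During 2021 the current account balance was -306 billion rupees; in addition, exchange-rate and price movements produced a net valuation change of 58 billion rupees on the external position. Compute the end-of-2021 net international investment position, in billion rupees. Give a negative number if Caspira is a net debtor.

Change in NIIP = current account + net valuation change = -306 + 58 = -248
End-of-year NIIP = 3008 + (-248) = 2760

2760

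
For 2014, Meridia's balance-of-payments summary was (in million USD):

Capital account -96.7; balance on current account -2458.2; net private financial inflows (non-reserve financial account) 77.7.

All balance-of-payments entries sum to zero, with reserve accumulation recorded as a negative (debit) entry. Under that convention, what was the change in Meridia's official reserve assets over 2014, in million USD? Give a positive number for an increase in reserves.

-2477.2

Official reserve transactions balance = -((-2458.2) + (-96.7) + 77.7) = 2477.2
An accumulation of reserves is recorded as a debit (negative entry), so the change in the stock of reserves is the negative of that balance.
Change in official reserves = -(2477.2) = -2477.2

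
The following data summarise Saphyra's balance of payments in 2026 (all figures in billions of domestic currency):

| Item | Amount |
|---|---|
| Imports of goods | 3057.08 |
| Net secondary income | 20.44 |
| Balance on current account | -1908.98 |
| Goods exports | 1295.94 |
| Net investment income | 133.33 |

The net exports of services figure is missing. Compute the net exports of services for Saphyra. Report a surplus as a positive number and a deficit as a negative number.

-301.61

Current account = goods balance + services balance + net primary income + net secondary income
Sum of the known components = -1607.37
Net exports of services = CA - (known components) = -1908.98 - (-1607.37) = -301.61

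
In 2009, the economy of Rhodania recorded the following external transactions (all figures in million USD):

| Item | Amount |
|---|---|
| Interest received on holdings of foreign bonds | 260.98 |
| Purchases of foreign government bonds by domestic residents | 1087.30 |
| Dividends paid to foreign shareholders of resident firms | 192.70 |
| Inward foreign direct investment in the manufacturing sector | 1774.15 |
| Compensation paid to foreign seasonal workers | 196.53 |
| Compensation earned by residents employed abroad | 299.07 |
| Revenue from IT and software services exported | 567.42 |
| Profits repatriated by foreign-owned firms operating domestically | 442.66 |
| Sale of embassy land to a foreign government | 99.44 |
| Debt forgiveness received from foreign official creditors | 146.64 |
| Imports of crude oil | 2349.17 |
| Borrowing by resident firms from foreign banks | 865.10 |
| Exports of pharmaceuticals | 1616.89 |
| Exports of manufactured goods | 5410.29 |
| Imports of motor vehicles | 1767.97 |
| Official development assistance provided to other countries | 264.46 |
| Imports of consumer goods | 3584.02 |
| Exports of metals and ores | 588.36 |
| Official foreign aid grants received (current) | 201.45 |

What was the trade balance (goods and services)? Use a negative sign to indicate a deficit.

481.80

Goods: 1616.89 + 588.36 + 5410.29 - 2349.17 - 3584.02 - 1767.97 = -85.62
Services: 567.42
Trade balance = -85.62 + 567.42 = 481.80
(Excluded from the trade balance — primary income: interest received on holdings of foreign bonds 260.98, dividends paid to foreign shareholders of resident firms 192.70, compensation paid to foreign seasonal workers 196.53, compensation earned by residents employed abroad 299.07, profits repatriated by foreign-owned firms operating domestically 442.66; financial account: purchases of foreign government bonds by domestic residents 1087.30, inward foreign direct investment in the manufacturing sector 1774.15, borrowing by resident firms from foreign banks 865.10; capital account: sale of embassy land to a foreign government 99.44, debt forgiveness received from foreign official creditors 146.64; secondary income: official development assistance provided to other countries 264.46, official foreign aid grants received (current) 201.45.)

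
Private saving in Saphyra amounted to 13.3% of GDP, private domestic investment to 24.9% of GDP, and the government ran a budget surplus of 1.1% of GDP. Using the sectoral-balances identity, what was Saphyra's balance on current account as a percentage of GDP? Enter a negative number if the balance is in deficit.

-10.5

By the sectoral-balances identity, CA = (S_private - I) + (T - G).
Private balance = 13.3 - 24.9 = -11.6
Government balance (T - G) = 1.1
CA = -11.6 + 1.1 = -10.5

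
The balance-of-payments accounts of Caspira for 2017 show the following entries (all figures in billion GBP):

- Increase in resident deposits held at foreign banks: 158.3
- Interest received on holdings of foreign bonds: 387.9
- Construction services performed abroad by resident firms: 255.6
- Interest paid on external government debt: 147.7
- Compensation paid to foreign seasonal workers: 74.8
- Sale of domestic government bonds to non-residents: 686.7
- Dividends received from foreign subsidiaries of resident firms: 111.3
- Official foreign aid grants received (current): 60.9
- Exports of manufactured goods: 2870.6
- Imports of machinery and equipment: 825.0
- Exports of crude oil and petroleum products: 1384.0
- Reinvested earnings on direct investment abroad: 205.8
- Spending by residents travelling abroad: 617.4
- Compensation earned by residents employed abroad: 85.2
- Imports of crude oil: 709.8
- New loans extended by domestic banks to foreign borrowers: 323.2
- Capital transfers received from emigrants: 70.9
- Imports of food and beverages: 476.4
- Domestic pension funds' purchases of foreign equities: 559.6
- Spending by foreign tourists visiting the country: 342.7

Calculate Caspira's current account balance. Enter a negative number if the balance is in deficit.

Goods: 1384.0 - 709.8 - 825.0 - 476.4 + 2870.6 = 2243.4
Services: 255.6 - 617.4 + 342.7 = -19.1
Primary income: -74.8 - 147.7 + 387.9 + 111.3 + 85.2 + 205.8 = 567.7
Secondary income: 60.9
Current account = 2243.4 + (-19.1) + 567.7 + 60.9 = 2852.9
(Excluded from the current account — financial account: increase in resident deposits held at foreign banks 158.3, sale of domestic government bonds to non-residents 686.7, new loans extended by domestic banks to foreign borrowers 323.2, domestic pension funds' purchases of foreign equities 559.6; capital account: capital transfers received from emigrants 70.9.)

2852.9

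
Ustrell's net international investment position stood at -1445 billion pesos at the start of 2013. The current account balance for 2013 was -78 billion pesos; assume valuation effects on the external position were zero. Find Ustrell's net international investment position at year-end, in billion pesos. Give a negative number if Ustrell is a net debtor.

-1523

With no valuation effects, change in NIIP = current account = -78
End-of-year NIIP = -1445 + (-78) = -1523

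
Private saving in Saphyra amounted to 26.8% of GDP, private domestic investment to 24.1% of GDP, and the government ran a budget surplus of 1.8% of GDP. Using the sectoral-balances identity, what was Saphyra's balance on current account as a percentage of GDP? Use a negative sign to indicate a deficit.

4.5

By the sectoral-balances identity, CA = (S_private - I) + (T - G).
Private balance = 26.8 - 24.1 = 2.7
Government balance (T - G) = 1.8
CA = 2.7 + 1.8 = 4.5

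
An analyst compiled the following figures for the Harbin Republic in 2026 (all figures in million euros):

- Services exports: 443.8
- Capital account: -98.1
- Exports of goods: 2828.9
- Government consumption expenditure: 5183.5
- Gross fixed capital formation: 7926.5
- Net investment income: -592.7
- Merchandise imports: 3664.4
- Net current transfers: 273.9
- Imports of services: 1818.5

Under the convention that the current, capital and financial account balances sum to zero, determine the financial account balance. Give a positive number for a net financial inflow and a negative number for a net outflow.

2627.1

Goods balance = 2828.9 - 3664.4 = -835.5
Services balance = 443.8 - 1818.5 = -1374.7
Trade balance (goods + services) = -835.5 + (-1374.7) = -2210.2
Net primary income = -592.7
Net secondary income = 273.9
Current account = -2210.2 + (-592.7) + 273.9 = -2529.0
Financial account = -(-2529.0 + (-98.1)) = 2627.1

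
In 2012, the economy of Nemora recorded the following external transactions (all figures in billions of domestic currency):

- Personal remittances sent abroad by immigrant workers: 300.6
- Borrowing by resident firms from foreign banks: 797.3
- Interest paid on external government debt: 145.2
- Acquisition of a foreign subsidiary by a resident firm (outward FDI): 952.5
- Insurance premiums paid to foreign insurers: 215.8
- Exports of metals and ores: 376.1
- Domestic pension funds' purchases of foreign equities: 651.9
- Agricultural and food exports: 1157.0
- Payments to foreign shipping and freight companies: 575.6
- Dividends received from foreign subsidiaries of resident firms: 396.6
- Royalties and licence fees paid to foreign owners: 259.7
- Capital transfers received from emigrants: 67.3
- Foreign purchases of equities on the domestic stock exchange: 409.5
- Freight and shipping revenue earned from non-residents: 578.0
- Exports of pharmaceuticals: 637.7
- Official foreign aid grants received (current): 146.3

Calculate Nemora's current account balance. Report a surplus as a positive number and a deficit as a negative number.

Goods: 637.7 + 1157.0 + 376.1 = 2170.8
Services: -259.7 - 575.6 + 578.0 - 215.8 = -473.1
Primary income: 396.6 - 145.2 = 251.4
Secondary income: -300.6 + 146.3 = -154.3
Current account = 2170.8 + (-473.1) + 251.4 + (-154.3) = 1794.8
(Excluded from the current account — financial account: borrowing by resident firms from foreign banks 797.3, acquisition of a foreign subsidiary by a resident firm (outward FDI) 952.5, domestic pension funds' purchases of foreign equities 651.9, foreign purchases of equities on the domestic stock exchange 409.5; capital account: capital transfers received from emigrants 67.3.)

1794.8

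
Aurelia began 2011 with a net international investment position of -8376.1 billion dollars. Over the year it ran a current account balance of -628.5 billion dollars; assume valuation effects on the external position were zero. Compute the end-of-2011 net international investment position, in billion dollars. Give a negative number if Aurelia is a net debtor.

-9004.6

With no valuation effects, change in NIIP = current account = -628.5
End-of-year NIIP = -8376.1 + (-628.5) = -9004.6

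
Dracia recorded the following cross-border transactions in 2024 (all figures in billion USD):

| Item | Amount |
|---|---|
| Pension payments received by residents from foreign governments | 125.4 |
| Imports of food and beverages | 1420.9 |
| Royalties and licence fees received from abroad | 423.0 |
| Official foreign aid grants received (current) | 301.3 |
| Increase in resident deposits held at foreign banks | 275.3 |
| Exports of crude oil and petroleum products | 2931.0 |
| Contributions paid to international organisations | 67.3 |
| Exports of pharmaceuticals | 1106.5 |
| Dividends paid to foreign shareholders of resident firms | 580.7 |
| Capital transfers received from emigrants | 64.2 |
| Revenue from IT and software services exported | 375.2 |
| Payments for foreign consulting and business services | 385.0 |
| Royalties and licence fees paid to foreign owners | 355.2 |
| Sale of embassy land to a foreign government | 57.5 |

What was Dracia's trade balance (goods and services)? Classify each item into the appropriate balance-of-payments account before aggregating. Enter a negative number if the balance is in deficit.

Goods: -1420.9 + 1106.5 + 2931.0 = 2616.6
Services: -385.0 - 355.2 + 423.0 + 375.2 = 58.0
Trade balance = 2616.6 + 58.0 = 2674.6
(Excluded from the trade balance — secondary income: pension payments received by residents from foreign governments 125.4, official foreign aid grants received (current) 301.3, contributions paid to international organisations 67.3; financial account: increase in resident deposits held at foreign banks 275.3; primary income: dividends paid to foreign shareholders of resident firms 580.7; capital account: capital transfers received from emigrants 64.2, sale of embassy land to a foreign government 57.5.)

2674.6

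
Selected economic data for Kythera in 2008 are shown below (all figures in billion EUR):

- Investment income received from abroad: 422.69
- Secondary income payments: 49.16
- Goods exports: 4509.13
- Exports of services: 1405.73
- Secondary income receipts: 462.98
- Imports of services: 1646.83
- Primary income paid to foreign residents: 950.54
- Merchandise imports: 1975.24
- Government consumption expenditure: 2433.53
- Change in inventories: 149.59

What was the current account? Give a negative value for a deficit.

2178.76

Goods balance = 4509.13 - 1975.24 = 2533.89
Services balance = 1405.73 - 1646.83 = -241.10
Trade balance (goods + services) = 2533.89 + (-241.10) = 2292.79
Net primary income = 422.69 - 950.54 = -527.85
Net secondary income = 462.98 - 49.16 = 413.82
Current account = 2292.79 + (-527.85) + 413.82 = 2178.76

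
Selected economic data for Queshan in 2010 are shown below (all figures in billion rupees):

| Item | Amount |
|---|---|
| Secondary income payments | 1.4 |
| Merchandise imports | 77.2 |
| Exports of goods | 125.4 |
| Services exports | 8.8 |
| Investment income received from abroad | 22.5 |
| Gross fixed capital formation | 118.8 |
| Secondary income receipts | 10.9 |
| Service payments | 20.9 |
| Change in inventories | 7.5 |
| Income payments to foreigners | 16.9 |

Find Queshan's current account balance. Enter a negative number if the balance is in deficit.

Goods balance = 125.4 - 77.2 = 48.2
Services balance = 8.8 - 20.9 = -12.1
Trade balance (goods + services) = 48.2 + (-12.1) = 36.1
Net primary income = 22.5 - 16.9 = 5.6
Net secondary income = 10.9 - 1.4 = 9.5
Current account = 36.1 + 5.6 + 9.5 = 51.2

51.2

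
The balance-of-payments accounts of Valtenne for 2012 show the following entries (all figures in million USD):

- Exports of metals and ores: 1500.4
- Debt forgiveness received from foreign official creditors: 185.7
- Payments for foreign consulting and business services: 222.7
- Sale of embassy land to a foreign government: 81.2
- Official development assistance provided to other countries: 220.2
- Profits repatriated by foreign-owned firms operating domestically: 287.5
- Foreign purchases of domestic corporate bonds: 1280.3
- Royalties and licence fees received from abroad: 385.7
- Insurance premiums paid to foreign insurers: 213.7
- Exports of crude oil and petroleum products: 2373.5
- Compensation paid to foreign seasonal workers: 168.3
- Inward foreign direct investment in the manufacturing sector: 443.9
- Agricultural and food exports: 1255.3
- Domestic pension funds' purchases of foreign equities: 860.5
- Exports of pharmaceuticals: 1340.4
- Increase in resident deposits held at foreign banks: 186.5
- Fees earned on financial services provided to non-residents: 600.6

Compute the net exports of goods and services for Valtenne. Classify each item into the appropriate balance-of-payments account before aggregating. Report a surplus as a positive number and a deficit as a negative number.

Goods: 1500.4 + 2373.5 + 1340.4 + 1255.3 = 6469.6
Services: 600.6 + 385.7 - 222.7 - 213.7 = 549.9
Trade balance = 6469.6 + 549.9 = 7019.5
(Excluded from the trade balance — capital account: debt forgiveness received from foreign official creditors 185.7, sale of embassy land to a foreign government 81.2; secondary income: official development assistance provided to other countries 220.2; primary income: profits repatriated by foreign-owned firms operating domestically 287.5, compensation paid to foreign seasonal workers 168.3; financial account: foreign purchases of domestic corporate bonds 1280.3, inward foreign direct investment in the manufacturing sector 443.9, domestic pension funds' purchases of foreign equities 860.5, increase in resident deposits held at foreign banks 186.5.)

7019.5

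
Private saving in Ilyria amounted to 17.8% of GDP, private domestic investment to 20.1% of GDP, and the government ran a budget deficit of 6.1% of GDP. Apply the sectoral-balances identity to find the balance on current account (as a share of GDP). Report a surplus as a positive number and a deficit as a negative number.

-8.4

By the sectoral-balances identity, CA = (S_private - I) + (T - G).
Private balance = 17.8 - 20.1 = -2.3
Government balance (T - G) = -6.1
CA = -2.3 + (-6.1) = -8.4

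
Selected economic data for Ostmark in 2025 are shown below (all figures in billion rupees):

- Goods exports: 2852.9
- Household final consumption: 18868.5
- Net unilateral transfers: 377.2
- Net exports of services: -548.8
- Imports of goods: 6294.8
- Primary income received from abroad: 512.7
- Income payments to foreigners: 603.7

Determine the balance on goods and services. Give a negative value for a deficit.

-3990.7

Goods balance = 2852.9 - 6294.8 = -3441.9
Services balance = -548.8
Trade balance (goods + services) = -3441.9 + (-548.8) = -3990.7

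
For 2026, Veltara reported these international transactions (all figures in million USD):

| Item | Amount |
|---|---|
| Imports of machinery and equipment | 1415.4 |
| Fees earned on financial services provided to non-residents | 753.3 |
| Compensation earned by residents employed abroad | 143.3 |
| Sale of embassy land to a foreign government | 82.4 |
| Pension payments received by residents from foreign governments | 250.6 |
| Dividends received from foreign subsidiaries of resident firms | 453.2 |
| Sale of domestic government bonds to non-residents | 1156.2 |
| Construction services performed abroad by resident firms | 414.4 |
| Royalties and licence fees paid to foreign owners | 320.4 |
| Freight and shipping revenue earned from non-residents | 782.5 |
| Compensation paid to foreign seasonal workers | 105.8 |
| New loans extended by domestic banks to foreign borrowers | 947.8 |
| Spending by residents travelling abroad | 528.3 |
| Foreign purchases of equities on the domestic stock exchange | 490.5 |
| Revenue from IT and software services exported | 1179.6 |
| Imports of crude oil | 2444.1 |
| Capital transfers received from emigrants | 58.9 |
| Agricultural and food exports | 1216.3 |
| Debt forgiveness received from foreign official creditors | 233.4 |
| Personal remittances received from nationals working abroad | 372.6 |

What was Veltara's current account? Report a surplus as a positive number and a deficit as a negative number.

751.8

Goods: 1216.3 - 2444.1 - 1415.4 = -2643.2
Services: 414.4 + 782.5 - 320.4 + 753.3 + 1179.6 - 528.3 = 2281.1
Primary income: -105.8 + 143.3 + 453.2 = 490.7
Secondary income: 250.6 + 372.6 = 623.2
Current account = (-2643.2) + 2281.1 + 490.7 + 623.2 = 751.8
(Excluded from the current account — capital account: sale of embassy land to a foreign government 82.4, capital transfers received from emigrants 58.9, debt forgiveness received from foreign official creditors 233.4; financial account: sale of domestic government bonds to non-residents 1156.2, new loans extended by domestic banks to foreign borrowers 947.8, foreign purchases of equities on the domestic stock exchange 490.5.)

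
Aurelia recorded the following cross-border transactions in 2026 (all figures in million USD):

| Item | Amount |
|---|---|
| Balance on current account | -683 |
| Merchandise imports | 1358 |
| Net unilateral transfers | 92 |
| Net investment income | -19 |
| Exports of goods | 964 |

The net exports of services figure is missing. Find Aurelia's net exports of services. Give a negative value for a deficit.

-362

Current account = goods balance + services balance + net primary income + net secondary income
Sum of the known components = -321
Net exports of services = CA - (known components) = -683 - (-321) = -362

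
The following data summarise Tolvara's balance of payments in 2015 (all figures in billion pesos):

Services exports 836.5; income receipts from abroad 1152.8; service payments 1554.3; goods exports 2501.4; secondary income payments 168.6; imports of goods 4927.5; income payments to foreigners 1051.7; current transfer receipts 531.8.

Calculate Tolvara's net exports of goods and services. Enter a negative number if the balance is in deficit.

-3143.9

Goods balance = 2501.4 - 4927.5 = -2426.1
Services balance = 836.5 - 1554.3 = -717.8
Trade balance (goods + services) = -2426.1 + (-717.8) = -3143.9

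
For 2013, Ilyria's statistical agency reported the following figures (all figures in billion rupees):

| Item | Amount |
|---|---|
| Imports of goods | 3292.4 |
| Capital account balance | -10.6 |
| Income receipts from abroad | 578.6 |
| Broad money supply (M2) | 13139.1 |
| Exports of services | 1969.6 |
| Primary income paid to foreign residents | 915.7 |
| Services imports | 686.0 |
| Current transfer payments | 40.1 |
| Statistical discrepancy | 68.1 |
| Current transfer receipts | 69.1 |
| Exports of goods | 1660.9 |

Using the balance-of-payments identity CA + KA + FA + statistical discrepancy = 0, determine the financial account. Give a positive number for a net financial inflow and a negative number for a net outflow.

598.5

Goods balance = 1660.9 - 3292.4 = -1631.5
Services balance = 1969.6 - 686.0 = 1283.6
Trade balance (goods + services) = -1631.5 + 1283.6 = -347.9
Net primary income = 578.6 - 915.7 = -337.1
Net secondary income = 69.1 - 40.1 = 29.0
Current account = -347.9 + (-337.1) + 29.0 = -656.0
Financial account = -(-656.0 + (-10.6) + 68.1) = 598.5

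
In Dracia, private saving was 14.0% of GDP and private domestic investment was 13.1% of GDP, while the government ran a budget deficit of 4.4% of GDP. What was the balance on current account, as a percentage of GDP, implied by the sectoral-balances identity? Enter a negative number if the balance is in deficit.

-3.5

By the sectoral-balances identity, CA = (S_private - I) + (T - G).
Private balance = 14.0 - 13.1 = 0.9
Government balance (T - G) = -4.4
CA = 0.9 + (-4.4) = -3.5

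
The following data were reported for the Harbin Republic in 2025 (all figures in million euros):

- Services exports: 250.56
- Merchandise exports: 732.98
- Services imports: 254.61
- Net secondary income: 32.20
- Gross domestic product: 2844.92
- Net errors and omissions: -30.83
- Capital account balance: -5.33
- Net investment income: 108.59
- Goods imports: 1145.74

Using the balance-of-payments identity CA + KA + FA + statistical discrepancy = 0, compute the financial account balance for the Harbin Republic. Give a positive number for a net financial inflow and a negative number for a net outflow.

Goods balance = 732.98 - 1145.74 = -412.76
Services balance = 250.56 - 254.61 = -4.05
Trade balance (goods + services) = -412.76 + (-4.05) = -416.81
Net primary income = 108.59
Net secondary income = 32.20
Current account = -416.81 + 108.59 + 32.20 = -276.02
Financial account = -(-276.02 + (-5.33) + (-30.83)) = 312.18

312.18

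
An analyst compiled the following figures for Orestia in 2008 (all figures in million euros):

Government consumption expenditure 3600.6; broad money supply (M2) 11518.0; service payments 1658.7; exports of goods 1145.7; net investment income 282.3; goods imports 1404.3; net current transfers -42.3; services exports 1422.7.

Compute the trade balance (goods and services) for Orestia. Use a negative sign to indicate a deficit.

Goods balance = 1145.7 - 1404.3 = -258.6
Services balance = 1422.7 - 1658.7 = -236.0
Trade balance (goods + services) = -258.6 + (-236.0) = -494.6

-494.6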